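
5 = 5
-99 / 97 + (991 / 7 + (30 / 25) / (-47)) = 22422916 / 159565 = 140.53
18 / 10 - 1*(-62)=63.80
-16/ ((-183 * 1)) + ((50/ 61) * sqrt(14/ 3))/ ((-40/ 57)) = 16/ 183 - 95 * sqrt(42)/ 244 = -2.44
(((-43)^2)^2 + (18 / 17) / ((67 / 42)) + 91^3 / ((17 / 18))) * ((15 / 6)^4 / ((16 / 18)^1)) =27015872180625 / 145792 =185304215.46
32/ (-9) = -32/ 9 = -3.56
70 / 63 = 10 / 9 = 1.11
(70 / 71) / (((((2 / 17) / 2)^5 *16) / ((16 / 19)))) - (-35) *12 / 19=99419810 / 1349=73698.90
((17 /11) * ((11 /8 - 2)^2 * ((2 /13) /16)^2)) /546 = 425 /4157497344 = 0.00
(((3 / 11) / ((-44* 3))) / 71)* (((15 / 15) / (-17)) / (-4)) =-0.00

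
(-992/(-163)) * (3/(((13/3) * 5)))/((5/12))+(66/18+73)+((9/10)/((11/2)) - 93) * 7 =-571.17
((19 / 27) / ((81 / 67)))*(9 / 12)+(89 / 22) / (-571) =0.43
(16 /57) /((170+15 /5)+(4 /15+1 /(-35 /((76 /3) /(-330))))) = 92400 /57035777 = 0.00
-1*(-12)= 12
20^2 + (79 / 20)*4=2079 / 5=415.80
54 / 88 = 0.61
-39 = -39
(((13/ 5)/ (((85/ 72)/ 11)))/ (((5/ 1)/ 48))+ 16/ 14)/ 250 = 1738228/ 1859375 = 0.93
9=9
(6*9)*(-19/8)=-513/4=-128.25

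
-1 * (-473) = 473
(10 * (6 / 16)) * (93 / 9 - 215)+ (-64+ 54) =-1555 / 2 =-777.50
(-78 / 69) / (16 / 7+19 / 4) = -728 / 4531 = -0.16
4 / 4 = 1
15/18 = 0.83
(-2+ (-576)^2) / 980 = 165887 / 490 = 338.54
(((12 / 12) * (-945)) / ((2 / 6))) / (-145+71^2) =-315 / 544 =-0.58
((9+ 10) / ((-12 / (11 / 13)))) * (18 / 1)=-627 / 26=-24.12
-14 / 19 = -0.74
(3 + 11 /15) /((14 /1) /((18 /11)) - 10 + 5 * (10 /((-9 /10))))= -0.07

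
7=7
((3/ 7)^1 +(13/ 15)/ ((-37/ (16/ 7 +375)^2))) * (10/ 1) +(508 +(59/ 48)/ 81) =-231414409897/ 7048944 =-32829.66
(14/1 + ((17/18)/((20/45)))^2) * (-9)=-10665/64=-166.64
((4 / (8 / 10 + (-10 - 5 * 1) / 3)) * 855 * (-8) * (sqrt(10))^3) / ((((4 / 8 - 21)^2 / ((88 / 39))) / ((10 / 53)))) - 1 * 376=-376 + 535040000 * sqrt(10) / 8107463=-167.31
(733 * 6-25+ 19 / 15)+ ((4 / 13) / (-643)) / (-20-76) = 4374.27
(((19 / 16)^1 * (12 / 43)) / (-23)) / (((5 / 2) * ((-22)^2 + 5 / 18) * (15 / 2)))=-342 / 215527825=-0.00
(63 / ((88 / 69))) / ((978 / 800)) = 72450 / 1793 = 40.41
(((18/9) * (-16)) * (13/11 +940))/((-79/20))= 6625920/869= 7624.76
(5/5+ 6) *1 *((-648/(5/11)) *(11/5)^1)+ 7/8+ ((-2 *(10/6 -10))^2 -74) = -39149257/1800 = -21749.59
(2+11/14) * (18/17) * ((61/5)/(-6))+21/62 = -104376/18445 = -5.66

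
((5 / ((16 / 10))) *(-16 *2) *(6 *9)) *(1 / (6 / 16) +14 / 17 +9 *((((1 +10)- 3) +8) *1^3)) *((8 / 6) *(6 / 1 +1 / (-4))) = -103803600 / 17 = -6106094.12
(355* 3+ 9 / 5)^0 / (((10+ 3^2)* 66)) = 1 / 1254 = 0.00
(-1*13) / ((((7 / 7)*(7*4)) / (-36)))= 16.71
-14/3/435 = -14/1305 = -0.01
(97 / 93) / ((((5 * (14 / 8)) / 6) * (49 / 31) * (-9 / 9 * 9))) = -776 / 15435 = -0.05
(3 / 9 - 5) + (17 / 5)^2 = 517 / 75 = 6.89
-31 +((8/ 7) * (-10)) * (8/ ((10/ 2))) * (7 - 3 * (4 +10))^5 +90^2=960408069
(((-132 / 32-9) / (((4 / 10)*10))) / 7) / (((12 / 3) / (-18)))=135 / 64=2.11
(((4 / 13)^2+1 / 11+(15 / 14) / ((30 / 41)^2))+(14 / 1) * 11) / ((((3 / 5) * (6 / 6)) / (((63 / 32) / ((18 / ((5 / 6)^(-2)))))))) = 243895019 / 5948800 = 41.00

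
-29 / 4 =-7.25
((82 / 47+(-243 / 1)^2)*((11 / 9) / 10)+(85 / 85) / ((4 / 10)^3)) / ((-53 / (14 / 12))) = -159.22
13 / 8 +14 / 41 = 645 / 328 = 1.97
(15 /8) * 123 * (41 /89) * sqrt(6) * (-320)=-3025800 * sqrt(6) /89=-83277.15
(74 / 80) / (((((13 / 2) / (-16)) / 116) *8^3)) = -1073 / 2080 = -0.52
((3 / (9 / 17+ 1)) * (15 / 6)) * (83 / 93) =7055 / 1612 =4.38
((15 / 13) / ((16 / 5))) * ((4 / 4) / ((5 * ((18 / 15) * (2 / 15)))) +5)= 2.25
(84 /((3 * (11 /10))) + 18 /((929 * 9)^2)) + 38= 5421623584 /85441059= 63.45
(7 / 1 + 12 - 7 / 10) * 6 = 549 / 5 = 109.80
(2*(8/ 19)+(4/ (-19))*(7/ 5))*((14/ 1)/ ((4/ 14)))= 2548/ 95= 26.82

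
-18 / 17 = -1.06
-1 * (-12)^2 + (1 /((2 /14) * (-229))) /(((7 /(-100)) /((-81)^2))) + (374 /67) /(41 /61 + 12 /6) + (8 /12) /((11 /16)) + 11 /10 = 2249127452147 /825299970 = 2725.22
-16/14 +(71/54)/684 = -294991/258552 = -1.14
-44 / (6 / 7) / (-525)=22 / 225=0.10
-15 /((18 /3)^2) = -5 /12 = -0.42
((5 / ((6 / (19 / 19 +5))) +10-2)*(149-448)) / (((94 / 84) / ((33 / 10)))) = -2693691 / 235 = -11462.51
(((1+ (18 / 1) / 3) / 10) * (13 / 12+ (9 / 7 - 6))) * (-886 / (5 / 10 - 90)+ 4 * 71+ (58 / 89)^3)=-283054748275 / 378568353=-747.70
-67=-67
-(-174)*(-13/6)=-377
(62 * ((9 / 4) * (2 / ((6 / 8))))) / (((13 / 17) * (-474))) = -1054 / 1027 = -1.03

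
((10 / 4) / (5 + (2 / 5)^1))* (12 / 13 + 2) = 475 / 351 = 1.35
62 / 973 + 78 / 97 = 81908 / 94381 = 0.87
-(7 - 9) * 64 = 128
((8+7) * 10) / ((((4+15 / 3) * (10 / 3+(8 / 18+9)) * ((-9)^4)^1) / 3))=10 / 16767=0.00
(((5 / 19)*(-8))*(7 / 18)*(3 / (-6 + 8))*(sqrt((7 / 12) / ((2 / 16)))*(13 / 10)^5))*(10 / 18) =-2599051*sqrt(42) / 3078000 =-5.47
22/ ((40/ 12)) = 33/ 5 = 6.60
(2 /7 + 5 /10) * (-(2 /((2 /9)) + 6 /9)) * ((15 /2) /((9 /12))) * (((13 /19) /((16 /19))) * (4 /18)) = -20735 /1512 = -13.71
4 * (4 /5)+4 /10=18 /5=3.60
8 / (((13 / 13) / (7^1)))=56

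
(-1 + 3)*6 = 12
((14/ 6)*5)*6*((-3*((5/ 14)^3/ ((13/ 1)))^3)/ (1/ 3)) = -0.00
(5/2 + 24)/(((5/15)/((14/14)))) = 159/2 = 79.50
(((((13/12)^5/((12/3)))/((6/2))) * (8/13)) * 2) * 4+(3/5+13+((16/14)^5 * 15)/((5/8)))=239181003251/3920736960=61.00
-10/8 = -5/4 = -1.25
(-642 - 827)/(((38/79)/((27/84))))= -1044459/1064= -981.63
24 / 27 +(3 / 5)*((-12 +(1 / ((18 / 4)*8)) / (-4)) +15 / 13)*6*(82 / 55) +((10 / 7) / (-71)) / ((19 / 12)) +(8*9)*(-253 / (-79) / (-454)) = -114683698864417 / 1981293432300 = -57.88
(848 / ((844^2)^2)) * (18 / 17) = 477 / 269568243976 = 0.00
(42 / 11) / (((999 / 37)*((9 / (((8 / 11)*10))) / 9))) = 1120 / 1089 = 1.03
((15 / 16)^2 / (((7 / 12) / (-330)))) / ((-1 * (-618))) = -37125 / 46144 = -0.80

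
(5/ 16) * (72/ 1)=45/ 2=22.50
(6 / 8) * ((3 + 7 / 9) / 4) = 17 / 24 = 0.71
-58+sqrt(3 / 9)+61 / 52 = -2955 / 52+sqrt(3) / 3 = -56.25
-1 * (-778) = 778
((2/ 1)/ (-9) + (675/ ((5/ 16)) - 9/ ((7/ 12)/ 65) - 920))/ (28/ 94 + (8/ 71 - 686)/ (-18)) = 49808062/ 8073443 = 6.17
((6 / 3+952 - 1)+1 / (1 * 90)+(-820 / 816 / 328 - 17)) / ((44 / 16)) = 22913477 / 67320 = 340.37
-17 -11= -28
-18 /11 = -1.64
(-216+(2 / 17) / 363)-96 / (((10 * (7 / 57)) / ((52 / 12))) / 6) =-485632946 / 215985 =-2248.46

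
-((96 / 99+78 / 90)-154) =8369 / 55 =152.16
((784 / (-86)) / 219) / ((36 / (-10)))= 980 / 84753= 0.01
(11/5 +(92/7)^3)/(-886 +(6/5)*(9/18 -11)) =-3897213/1541099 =-2.53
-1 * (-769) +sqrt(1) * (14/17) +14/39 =510631/663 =770.18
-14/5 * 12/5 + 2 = -118/25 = -4.72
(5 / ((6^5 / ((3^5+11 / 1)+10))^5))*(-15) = -4026275 / 1190155742208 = -0.00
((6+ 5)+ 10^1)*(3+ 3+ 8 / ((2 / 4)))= 462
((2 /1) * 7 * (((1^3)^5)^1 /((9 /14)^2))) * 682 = 1871408 /81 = 23103.80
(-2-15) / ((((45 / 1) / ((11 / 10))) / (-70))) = 1309 / 45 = 29.09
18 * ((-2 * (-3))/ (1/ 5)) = 540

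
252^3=16003008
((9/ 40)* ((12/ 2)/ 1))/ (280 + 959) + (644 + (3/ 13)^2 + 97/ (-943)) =847679325223/ 1316371420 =643.95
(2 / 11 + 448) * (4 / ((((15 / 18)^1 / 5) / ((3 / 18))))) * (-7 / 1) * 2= -276080 / 11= -25098.18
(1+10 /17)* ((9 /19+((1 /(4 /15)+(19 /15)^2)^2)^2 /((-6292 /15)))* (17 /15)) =-7769727220799299 /2905016400000000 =-2.67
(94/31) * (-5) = -470/31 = -15.16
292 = 292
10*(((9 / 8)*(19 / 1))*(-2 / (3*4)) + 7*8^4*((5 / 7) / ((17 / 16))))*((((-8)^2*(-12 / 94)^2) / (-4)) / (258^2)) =-52419110 / 69435497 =-0.75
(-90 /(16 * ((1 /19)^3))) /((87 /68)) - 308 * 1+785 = -1721379 /58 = -29678.95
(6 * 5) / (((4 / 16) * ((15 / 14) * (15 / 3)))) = 112 / 5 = 22.40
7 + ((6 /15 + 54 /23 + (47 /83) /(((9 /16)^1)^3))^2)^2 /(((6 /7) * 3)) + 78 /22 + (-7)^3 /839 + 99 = 114856604211986760188614166858595494 /194720196709209546610891313563125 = 589.85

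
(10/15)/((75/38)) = 76/225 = 0.34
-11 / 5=-2.20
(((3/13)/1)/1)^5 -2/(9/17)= -12621775/3341637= -3.78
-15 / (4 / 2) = -15 / 2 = -7.50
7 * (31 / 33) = 217 / 33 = 6.58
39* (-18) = -702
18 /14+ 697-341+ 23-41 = 2375 /7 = 339.29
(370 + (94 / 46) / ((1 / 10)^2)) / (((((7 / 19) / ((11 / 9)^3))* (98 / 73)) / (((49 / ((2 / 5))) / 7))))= 60967353425 / 1643166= 37103.59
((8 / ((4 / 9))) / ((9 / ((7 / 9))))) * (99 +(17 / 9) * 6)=4634 / 27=171.63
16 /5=3.20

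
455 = 455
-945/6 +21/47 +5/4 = -29291/188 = -155.80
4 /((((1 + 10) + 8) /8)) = 32 /19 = 1.68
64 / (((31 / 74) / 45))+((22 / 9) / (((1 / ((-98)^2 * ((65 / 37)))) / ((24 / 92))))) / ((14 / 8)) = 1030661440 / 79143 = 13022.77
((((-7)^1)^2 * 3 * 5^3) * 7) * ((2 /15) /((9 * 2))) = 8575 /9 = 952.78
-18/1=-18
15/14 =1.07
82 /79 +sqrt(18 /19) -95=-7423 /79 +3 * sqrt(38) /19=-92.99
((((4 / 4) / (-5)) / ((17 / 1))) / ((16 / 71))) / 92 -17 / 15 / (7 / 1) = -426899 / 2627520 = -0.16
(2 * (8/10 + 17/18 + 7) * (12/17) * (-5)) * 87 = -91292/17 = -5370.12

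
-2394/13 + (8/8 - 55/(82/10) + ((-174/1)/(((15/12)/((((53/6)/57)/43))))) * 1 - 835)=-6697582889/6531915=-1025.36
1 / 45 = 0.02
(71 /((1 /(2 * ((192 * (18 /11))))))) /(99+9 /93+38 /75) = 570499200 /1273679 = 447.91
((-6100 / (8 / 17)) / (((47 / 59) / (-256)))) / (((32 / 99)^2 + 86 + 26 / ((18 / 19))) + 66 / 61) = 117052574601600 / 3221066933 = 36339.69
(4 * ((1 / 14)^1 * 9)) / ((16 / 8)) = 1.29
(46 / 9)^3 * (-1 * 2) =-194672 / 729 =-267.04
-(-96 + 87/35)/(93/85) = 18547/217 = 85.47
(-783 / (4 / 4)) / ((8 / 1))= -783 / 8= -97.88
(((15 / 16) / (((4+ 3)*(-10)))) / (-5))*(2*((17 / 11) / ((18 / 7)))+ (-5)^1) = -0.01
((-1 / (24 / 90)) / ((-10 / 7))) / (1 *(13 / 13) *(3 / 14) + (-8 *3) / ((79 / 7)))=-3871 / 2820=-1.37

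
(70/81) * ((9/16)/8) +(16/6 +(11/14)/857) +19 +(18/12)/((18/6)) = 76808365/3455424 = 22.23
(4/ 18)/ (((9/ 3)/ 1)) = 2/ 27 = 0.07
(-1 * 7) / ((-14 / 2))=1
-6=-6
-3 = -3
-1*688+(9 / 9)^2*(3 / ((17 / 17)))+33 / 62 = -42437 / 62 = -684.47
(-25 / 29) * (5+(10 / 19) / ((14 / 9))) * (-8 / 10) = 14200 / 3857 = 3.68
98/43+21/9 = 595/129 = 4.61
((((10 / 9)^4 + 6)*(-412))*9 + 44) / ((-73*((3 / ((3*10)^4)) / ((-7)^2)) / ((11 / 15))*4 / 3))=2776590543.89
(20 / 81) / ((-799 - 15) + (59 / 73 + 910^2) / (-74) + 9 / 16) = -864320 / 42019915347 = -0.00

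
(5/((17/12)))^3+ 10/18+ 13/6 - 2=3951869/88434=44.69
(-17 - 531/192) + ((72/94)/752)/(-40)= -13971943/706880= -19.77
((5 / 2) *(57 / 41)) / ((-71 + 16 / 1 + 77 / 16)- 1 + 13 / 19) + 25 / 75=499513 / 1888419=0.26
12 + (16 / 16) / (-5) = 59 / 5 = 11.80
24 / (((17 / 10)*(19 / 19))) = 240 / 17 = 14.12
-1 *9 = -9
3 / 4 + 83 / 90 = 301 / 180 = 1.67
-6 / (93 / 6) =-12 / 31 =-0.39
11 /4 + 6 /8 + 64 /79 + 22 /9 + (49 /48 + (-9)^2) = 1009909 /11376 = 88.78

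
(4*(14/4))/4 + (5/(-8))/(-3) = 89/24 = 3.71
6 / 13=0.46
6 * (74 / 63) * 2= 296 / 21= 14.10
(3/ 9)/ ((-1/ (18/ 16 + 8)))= -73/ 24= -3.04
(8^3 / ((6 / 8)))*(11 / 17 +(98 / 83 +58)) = 57628672 / 1411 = 40842.43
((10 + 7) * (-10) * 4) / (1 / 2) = -1360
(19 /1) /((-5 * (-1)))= 19 /5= 3.80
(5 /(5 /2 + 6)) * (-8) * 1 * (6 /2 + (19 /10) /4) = -278 /17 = -16.35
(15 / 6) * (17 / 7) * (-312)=-13260 / 7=-1894.29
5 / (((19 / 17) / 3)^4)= 33826005 / 130321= 259.56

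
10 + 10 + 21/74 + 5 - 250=-16629/74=-224.72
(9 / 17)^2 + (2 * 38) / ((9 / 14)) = 118.50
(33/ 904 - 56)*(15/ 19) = -758865/ 17176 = -44.18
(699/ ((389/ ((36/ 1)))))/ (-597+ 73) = -6291/ 50959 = -0.12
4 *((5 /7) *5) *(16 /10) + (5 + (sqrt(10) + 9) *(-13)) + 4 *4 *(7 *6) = 4080 /7-13 *sqrt(10) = 541.75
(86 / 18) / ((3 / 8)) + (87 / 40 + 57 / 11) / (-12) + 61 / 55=629011 / 47520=13.24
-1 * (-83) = 83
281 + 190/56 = 7963/28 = 284.39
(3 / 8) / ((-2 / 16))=-3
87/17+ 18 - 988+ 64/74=-606367/629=-964.02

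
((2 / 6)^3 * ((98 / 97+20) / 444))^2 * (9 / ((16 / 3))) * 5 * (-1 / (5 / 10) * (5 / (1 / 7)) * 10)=-908565875 / 50081020848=-0.02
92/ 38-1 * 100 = -1854/ 19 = -97.58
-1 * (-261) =261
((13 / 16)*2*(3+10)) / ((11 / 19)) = 3211 / 88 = 36.49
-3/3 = -1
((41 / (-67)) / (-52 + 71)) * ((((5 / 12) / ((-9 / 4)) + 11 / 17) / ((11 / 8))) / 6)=-34768 / 19282131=-0.00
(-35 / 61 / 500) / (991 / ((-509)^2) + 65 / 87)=-157780329 / 103251540200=-0.00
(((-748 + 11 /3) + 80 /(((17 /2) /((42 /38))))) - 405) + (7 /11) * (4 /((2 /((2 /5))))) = -60672188 /53295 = -1138.42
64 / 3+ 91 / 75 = 1691 / 75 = 22.55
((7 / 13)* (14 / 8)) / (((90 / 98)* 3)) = 2401 / 7020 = 0.34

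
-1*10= -10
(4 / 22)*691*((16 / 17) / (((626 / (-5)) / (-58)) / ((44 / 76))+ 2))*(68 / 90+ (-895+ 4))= -25689036128 / 1397961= -18376.07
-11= -11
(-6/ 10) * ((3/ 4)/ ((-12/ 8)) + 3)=-3/ 2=-1.50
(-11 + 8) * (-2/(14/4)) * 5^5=37500/7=5357.14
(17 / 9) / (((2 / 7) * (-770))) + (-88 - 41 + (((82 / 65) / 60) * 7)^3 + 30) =-8075239129817 / 81563625000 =-99.01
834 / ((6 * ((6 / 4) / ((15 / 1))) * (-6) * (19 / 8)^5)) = -22773760 / 7428297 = -3.07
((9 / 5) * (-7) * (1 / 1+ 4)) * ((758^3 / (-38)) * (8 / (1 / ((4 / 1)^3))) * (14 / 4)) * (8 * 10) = 1966736433070080 / 19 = 103512443845793.68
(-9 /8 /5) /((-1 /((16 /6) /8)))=3 /40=0.08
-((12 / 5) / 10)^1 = -6 / 25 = -0.24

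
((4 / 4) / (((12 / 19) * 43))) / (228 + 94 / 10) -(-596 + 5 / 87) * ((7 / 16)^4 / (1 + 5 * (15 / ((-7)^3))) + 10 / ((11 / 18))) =2796735885352274937 / 285972704264192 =9779.73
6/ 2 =3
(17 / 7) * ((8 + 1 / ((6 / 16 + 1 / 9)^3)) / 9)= 12176216 / 2701125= 4.51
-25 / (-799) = 25 / 799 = 0.03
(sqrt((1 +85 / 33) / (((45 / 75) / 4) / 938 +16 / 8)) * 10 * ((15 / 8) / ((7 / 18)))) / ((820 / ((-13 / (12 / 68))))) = -3315 * sqrt(171319323945) / 236920222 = -5.79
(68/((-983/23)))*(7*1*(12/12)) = -10948/983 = -11.14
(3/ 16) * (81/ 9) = 27/ 16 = 1.69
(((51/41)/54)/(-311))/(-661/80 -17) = 680/231927939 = 0.00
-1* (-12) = 12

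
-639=-639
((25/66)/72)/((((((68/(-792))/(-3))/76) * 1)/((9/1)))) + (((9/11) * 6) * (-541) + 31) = -934657/374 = -2499.08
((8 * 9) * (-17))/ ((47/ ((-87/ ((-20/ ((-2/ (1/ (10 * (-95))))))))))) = -10116360/ 47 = -215241.70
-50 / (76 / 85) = -2125 / 38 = -55.92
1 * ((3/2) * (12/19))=18/19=0.95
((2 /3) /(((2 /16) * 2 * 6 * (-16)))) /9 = -1 /324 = -0.00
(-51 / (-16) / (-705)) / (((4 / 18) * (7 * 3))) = -51 / 52640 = -0.00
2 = 2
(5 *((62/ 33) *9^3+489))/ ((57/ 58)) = 1976350/ 209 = 9456.22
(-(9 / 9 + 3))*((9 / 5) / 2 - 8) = 142 / 5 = 28.40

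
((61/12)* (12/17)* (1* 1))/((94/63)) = 3843/1598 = 2.40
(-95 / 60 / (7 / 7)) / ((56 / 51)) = -323 / 224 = -1.44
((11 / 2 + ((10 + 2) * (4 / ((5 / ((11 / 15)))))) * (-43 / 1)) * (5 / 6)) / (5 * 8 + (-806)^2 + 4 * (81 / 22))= -163471 / 428795880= -0.00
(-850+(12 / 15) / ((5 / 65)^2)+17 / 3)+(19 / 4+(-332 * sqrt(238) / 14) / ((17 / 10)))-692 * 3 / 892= -9455789 / 13380-1660 * sqrt(238) / 119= -921.91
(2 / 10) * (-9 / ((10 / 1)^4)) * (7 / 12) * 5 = -0.00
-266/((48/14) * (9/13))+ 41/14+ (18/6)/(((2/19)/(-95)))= -2129377/756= -2816.64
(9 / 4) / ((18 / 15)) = 15 / 8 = 1.88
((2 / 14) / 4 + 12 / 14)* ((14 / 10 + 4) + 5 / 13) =5.16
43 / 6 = 7.17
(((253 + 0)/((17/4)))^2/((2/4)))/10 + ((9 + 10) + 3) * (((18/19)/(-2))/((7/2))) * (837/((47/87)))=-3904.32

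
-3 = -3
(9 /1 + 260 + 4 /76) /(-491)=-5112 /9329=-0.55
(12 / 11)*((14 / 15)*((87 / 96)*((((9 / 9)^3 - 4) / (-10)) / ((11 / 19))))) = 11571 / 24200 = 0.48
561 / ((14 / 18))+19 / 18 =722.34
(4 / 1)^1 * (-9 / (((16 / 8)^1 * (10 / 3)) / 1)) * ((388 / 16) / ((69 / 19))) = -16587 / 460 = -36.06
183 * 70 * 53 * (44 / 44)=678930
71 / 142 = 1 / 2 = 0.50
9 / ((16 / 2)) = 9 / 8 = 1.12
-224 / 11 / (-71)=224 / 781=0.29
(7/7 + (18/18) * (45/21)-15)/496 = -83/3472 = -0.02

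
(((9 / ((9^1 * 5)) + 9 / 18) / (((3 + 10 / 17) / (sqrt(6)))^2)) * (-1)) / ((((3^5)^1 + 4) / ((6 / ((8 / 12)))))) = -54621 / 4595435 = -0.01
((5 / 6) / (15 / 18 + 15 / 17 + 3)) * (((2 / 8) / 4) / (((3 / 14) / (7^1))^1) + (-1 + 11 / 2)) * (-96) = -53380 / 481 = -110.98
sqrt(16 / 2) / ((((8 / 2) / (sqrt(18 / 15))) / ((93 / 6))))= 12.01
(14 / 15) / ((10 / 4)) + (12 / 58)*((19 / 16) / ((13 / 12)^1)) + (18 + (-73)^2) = 302406787 / 56550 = 5347.60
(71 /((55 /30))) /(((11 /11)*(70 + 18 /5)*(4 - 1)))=355 /2024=0.18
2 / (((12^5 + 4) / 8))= 4 / 62209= 0.00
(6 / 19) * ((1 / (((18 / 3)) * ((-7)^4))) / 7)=1 / 319333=0.00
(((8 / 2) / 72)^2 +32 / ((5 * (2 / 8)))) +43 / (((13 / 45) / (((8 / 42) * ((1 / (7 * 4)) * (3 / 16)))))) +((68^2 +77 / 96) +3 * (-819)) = 18109267597 / 8255520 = 2193.60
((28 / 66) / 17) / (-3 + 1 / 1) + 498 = 279371 / 561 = 497.99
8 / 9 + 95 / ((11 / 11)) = 863 / 9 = 95.89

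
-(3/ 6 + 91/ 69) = -1.82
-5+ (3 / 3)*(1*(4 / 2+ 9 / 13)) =-30 / 13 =-2.31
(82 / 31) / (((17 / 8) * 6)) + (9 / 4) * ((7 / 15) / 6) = 24187 / 63240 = 0.38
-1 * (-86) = 86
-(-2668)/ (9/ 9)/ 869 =2668/ 869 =3.07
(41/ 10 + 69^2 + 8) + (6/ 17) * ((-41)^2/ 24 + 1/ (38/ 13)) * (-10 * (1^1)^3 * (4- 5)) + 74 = 8229254/ 1615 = 5095.51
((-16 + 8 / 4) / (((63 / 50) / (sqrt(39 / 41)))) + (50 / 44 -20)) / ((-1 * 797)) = 100 * sqrt(1599) / 294093 + 415 / 17534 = 0.04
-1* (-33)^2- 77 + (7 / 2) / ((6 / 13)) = -13901 / 12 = -1158.42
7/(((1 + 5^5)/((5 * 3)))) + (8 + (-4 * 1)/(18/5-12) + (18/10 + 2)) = 1346813/109410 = 12.31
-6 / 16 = -3 / 8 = -0.38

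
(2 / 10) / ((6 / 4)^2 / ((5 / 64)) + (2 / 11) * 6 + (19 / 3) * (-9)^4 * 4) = 11 / 9143304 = 0.00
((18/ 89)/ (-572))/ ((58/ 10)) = -45/ 738166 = -0.00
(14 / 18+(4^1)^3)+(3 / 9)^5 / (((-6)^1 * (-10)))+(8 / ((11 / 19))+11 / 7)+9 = 100104737 / 1122660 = 89.17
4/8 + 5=11/2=5.50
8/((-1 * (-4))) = 2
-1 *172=-172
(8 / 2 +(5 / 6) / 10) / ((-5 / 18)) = -147 / 10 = -14.70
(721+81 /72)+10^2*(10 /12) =19331 /24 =805.46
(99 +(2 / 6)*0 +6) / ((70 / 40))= 60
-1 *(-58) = 58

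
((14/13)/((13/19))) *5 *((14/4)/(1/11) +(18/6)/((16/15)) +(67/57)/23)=325.52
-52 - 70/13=-746/13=-57.38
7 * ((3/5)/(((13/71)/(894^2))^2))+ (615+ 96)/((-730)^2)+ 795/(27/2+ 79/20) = 2515285054042894733449011/31430974900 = 80025677283172.49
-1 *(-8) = 8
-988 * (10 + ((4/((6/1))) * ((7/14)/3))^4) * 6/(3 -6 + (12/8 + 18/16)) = 1037178688/6561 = 158082.41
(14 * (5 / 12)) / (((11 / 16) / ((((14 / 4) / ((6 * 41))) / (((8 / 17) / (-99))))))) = -4165 / 164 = -25.40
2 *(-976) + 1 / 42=-81983 / 42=-1951.98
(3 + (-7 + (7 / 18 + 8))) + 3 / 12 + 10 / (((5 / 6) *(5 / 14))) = 6883 / 180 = 38.24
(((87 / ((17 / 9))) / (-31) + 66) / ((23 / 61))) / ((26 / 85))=10369695 / 18538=559.38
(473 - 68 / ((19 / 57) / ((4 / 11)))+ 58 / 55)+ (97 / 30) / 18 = 2376311 / 5940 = 400.05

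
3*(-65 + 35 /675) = -8768 /45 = -194.84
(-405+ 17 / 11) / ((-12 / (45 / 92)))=33285 / 2024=16.45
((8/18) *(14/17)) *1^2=56/153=0.37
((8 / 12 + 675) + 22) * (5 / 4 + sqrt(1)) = 6279 / 4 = 1569.75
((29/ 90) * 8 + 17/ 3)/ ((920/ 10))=371/ 4140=0.09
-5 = -5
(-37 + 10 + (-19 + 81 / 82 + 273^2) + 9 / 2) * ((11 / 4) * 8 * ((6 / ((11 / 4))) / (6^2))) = 12216112 / 123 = 99317.98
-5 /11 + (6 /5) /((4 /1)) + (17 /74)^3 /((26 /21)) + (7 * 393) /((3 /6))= 3188161820651 /579470320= 5501.86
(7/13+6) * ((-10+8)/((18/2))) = -170/117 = -1.45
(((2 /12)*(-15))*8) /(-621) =20 /621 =0.03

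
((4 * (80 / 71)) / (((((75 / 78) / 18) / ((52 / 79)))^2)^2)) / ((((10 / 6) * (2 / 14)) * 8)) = 58925878854340313088 / 1080256152734375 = 54548.06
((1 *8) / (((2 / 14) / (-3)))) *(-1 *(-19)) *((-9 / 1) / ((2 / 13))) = 186732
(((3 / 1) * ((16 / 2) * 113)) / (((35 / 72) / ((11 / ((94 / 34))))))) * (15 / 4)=27385776 / 329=83239.44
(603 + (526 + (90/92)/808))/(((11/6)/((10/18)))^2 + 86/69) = 3147203775/33831364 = 93.03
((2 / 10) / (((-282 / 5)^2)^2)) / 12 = 125 / 75888798912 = 0.00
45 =45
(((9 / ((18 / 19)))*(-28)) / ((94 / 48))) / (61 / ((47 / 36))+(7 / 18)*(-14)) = -3024 / 919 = -3.29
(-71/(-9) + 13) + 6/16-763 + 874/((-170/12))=-4916993/6120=-803.43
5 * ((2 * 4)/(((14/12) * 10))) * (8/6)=32/7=4.57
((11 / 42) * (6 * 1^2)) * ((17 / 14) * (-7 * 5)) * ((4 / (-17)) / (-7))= -110 / 49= -2.24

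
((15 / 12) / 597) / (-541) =-5 / 1291908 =-0.00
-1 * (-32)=32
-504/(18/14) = -392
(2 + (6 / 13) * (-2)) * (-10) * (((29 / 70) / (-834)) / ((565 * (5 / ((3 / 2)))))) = 29 / 10209550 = 0.00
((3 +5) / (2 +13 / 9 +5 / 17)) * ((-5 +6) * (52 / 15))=408 / 55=7.42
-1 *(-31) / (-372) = -1 / 12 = -0.08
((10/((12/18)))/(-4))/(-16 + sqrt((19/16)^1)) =5* sqrt(19)/1359 + 320/1359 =0.25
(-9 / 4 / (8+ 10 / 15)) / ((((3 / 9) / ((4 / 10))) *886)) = -81 / 230360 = -0.00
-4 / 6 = -2 / 3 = -0.67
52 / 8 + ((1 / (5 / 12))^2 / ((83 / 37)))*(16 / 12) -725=-2967567 / 4150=-715.08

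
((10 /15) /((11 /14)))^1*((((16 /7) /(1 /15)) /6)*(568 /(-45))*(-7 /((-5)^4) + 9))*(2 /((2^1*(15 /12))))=-408451072 /928125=-440.08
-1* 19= -19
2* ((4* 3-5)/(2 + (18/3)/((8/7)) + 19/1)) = 8/15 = 0.53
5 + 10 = 15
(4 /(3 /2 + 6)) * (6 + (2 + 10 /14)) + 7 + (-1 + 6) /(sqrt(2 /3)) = 5 * sqrt(6) /2 + 1223 /105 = 17.77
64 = 64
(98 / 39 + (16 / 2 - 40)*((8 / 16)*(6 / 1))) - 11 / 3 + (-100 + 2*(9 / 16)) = -20387 / 104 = -196.03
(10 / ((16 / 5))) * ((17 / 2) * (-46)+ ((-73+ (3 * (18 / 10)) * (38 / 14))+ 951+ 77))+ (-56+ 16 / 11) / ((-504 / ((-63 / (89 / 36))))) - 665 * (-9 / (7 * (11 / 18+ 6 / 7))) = 4843765599 / 2028488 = 2387.87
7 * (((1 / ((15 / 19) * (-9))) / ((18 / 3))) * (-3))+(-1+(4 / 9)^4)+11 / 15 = 17383 / 65610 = 0.26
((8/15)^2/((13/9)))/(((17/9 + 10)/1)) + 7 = 244001/34775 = 7.02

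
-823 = -823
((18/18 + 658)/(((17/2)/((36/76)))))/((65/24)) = 284688/20995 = 13.56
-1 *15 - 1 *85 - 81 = -181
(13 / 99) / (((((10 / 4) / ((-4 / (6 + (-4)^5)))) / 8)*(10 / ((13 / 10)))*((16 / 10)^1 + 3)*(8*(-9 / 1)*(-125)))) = 169 / 32596678125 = 0.00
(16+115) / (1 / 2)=262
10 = 10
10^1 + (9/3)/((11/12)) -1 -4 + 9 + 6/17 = 3296/187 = 17.63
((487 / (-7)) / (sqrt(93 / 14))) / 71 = -0.38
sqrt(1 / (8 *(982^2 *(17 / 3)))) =sqrt(102) / 66776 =0.00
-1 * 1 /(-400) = 1 /400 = 0.00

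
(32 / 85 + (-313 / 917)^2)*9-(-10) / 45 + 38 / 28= 7740149911 / 1286560170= 6.02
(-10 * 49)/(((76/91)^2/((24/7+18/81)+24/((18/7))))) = -118542515/12996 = -9121.46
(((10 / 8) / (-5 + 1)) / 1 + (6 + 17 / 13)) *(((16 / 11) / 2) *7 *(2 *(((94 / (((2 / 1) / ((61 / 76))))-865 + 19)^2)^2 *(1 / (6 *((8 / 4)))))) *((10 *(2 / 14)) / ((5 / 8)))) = 6906142268047710755285 / 1192697792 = 5790353863627.94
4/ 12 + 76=229/ 3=76.33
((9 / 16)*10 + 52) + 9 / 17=7909 / 136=58.15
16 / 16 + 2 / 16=9 / 8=1.12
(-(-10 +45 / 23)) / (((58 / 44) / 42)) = 170940 / 667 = 256.28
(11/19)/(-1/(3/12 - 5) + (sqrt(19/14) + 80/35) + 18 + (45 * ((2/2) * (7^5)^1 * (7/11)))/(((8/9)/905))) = 38861261908048888/32891751712716601745669633 - 5664736 * sqrt(266)/32891751712716601745669633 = 0.00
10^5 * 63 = 6300000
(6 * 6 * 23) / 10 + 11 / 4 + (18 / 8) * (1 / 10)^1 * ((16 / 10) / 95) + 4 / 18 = 7333849 / 85500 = 85.78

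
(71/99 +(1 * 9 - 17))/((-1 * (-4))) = -721/396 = -1.82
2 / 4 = 1 / 2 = 0.50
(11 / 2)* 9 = 99 / 2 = 49.50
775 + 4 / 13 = 10079 / 13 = 775.31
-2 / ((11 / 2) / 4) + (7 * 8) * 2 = 1216 / 11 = 110.55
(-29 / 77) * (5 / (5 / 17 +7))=-2465 / 9548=-0.26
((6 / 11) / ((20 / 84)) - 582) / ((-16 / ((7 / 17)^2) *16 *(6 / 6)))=0.38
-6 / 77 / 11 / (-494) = 3 / 209209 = 0.00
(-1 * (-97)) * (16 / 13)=1552 / 13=119.38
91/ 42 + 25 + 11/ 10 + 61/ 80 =6967/ 240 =29.03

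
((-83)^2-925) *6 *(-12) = -429408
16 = 16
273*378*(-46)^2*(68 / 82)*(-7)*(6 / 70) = -22272567408 / 205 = -108646670.28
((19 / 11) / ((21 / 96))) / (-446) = -304 / 17171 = -0.02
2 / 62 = 1 / 31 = 0.03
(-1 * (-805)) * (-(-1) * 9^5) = 47534445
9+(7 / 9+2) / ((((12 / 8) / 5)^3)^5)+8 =193588126.38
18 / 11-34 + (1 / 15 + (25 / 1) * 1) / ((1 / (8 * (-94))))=-3115612 / 165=-18882.50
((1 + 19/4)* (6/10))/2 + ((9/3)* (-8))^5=-318504891/40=-7962622.28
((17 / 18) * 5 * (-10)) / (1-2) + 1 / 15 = 47.29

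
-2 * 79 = -158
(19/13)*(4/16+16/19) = 83/52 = 1.60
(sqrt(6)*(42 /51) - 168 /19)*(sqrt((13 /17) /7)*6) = -144*sqrt(1547) /323 + 12*sqrt(9282) /289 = -13.53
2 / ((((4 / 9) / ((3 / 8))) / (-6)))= -81 / 8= -10.12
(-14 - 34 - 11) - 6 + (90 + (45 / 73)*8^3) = 24865 / 73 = 340.62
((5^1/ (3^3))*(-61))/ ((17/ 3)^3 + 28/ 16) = -1220/ 19841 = -0.06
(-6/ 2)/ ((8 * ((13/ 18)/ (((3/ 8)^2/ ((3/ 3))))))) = -243/ 3328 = -0.07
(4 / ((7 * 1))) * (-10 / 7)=-40 / 49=-0.82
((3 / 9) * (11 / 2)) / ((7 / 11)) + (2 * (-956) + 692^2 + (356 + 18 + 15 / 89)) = 1784255987 / 3738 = 477329.05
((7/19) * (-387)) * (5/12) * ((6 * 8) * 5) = -270900/19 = -14257.89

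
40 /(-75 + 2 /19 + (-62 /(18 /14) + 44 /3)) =-1368 /3709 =-0.37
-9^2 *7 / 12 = -189 / 4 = -47.25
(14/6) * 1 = 7/3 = 2.33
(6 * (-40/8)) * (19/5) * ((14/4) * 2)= -798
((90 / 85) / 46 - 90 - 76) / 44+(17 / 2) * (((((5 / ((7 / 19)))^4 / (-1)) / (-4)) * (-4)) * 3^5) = -2894336875006447 / 41306804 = -70069252.39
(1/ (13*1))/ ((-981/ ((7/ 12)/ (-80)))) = 7/ 12242880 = 0.00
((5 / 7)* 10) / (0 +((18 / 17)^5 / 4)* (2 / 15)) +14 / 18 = 178339429 / 1102248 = 161.80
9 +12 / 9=31 / 3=10.33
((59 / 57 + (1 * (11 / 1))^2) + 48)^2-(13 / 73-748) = 7034611231 / 237177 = 29659.75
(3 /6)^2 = 1 /4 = 0.25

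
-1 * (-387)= 387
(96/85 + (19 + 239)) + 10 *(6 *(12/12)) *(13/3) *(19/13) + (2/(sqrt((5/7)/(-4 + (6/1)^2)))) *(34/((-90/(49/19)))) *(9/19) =54326/85-6664 *sqrt(70)/9025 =632.95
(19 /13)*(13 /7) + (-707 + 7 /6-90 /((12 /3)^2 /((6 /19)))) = -1125013 /1596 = -704.90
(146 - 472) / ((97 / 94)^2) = -2880536 / 9409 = -306.15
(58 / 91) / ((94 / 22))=0.15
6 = 6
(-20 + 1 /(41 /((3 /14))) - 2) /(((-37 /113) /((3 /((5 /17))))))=685.17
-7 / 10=-0.70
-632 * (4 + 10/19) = -54352/19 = -2860.63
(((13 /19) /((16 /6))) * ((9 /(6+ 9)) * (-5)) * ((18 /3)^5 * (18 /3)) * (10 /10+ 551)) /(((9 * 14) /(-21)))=62775648 /19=3303981.47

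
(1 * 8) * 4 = 32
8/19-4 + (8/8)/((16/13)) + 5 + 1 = 983/304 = 3.23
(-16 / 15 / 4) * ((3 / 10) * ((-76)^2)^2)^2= -26712834898919.42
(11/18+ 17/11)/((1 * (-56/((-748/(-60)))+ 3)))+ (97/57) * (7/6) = 25760/47709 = 0.54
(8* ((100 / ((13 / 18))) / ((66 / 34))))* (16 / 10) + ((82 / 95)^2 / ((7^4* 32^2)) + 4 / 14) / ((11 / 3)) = 913.08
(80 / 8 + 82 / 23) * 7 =2184 / 23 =94.96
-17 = -17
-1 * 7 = -7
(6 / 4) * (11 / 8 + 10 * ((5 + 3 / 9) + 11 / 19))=27587 / 304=90.75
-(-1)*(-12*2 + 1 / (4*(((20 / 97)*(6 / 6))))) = -1823 / 80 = -22.79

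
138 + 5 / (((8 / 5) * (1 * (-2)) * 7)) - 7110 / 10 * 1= -64201 / 112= -573.22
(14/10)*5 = 7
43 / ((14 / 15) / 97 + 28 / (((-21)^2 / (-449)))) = -1313865 / 870766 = -1.51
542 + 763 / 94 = 51711 / 94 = 550.12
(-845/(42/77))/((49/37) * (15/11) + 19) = -3783065/50808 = -74.46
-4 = -4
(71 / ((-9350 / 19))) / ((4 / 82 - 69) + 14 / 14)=55309 / 26049100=0.00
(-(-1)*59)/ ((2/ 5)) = 295/ 2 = 147.50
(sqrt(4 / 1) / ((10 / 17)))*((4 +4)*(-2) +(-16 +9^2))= 833 / 5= 166.60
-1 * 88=-88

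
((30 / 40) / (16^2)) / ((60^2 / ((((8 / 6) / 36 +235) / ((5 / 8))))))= 3173 / 10368000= 0.00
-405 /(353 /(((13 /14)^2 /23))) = -68445 /1591324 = -0.04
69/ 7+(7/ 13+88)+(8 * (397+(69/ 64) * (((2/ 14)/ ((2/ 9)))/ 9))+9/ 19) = 90613027/ 27664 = 3275.49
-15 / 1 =-15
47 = 47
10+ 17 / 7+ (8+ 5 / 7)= 148 / 7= 21.14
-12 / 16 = -3 / 4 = -0.75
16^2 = 256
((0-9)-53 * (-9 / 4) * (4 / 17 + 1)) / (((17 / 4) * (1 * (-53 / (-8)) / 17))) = 75240 / 901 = 83.51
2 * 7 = 14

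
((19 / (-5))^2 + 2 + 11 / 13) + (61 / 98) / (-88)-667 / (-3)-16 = 223.61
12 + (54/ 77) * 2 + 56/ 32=4667/ 308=15.15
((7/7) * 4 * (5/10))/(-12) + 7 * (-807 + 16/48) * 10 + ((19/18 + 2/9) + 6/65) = -33032296/585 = -56465.46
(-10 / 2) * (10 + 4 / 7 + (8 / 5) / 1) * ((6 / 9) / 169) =-284 / 1183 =-0.24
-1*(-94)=94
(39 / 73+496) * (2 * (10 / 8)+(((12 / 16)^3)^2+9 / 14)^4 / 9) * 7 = 62476871539736313551455 / 7047851941858115584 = 8864.67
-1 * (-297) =297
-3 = -3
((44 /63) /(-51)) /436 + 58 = 20312575 /350217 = 58.00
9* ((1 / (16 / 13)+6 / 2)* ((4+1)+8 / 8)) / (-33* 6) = -183 / 176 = -1.04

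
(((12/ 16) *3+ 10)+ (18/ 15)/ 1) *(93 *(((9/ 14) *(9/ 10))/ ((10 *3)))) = 675459/ 28000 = 24.12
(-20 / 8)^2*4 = 25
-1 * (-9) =9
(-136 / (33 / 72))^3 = -34773663744 / 1331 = -26125968.25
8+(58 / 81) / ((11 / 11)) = 706 / 81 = 8.72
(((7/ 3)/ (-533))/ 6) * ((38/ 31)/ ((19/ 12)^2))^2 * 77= -0.01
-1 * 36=-36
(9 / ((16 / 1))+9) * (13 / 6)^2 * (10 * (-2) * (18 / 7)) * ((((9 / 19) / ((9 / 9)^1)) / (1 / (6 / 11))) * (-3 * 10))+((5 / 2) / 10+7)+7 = 104804241 / 5852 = 17909.13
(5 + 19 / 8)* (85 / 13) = 5015 / 104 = 48.22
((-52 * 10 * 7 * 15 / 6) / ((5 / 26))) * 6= -283920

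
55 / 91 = 0.60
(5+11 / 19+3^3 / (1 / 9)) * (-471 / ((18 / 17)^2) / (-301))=214296679 / 617652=346.95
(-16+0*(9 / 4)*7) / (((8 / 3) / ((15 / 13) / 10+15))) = -1179 / 13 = -90.69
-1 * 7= -7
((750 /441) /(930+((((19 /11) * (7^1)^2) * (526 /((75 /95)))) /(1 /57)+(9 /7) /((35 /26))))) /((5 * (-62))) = -1375 /805837407294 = -0.00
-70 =-70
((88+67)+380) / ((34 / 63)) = 991.32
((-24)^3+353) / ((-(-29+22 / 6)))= -2127 / 4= -531.75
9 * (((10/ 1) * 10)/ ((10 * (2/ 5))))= 225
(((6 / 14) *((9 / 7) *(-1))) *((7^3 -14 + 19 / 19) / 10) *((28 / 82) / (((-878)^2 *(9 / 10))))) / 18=-55 / 110621854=-0.00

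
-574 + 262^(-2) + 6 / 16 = -78751827 / 137288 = -573.62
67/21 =3.19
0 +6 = 6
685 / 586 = 1.17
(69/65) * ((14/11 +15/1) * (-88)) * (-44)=4347552/65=66885.42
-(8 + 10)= -18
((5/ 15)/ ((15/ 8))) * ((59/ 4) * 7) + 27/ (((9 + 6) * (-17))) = 13961/ 765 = 18.25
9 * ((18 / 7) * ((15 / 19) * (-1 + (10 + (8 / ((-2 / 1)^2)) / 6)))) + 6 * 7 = 212.53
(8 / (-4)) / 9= -2 / 9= -0.22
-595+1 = -594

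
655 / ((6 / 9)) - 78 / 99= 64793 / 66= 981.71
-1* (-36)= 36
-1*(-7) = 7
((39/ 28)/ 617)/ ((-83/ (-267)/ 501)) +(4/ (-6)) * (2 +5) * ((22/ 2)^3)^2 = -8267281.03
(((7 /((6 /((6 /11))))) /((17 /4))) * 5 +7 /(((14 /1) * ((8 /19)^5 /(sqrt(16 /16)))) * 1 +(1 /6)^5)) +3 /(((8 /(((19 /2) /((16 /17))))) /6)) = 5230578485357227 /85445096798336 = 61.22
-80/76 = -20/19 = -1.05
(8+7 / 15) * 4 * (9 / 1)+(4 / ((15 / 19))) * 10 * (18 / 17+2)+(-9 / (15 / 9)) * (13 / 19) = 441947 / 969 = 456.09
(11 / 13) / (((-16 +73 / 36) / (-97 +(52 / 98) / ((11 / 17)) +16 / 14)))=1844100 / 320411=5.76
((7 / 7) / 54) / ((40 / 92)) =23 / 540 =0.04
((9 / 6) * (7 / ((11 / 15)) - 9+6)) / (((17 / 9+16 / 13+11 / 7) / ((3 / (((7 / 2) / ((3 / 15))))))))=37908 / 105655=0.36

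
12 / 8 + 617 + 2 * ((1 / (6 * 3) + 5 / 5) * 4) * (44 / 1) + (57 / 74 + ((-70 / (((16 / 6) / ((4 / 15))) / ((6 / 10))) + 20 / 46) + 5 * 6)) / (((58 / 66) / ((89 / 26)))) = 63249226699 / 57748860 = 1095.25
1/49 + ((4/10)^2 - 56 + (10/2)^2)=-30.82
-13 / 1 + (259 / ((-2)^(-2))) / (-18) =-635 / 9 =-70.56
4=4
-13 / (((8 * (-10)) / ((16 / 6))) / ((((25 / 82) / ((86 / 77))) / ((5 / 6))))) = 1001 / 7052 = 0.14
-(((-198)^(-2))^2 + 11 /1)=-16906489777 /1536953616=-11.00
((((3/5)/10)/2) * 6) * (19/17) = 171/850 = 0.20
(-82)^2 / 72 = 1681 / 18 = 93.39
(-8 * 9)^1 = -72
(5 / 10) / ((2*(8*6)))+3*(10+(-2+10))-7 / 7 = 10177 / 192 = 53.01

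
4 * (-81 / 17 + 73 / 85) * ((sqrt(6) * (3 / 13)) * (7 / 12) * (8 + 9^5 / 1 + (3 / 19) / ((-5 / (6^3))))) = -13037098508 * sqrt(6) / 104975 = -304208.04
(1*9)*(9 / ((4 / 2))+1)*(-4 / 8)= -99 / 4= -24.75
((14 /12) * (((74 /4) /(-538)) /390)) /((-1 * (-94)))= -259 /236676960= -0.00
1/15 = 0.07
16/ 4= 4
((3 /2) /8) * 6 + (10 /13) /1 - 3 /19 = 3431 /1976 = 1.74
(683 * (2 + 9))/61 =7513/61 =123.16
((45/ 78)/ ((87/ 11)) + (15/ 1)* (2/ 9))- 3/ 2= 2156/ 1131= 1.91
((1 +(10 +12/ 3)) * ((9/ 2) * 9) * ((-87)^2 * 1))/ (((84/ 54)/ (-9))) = -744903135/ 28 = -26603683.39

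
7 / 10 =0.70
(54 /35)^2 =2916 /1225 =2.38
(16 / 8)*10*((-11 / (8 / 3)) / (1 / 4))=-330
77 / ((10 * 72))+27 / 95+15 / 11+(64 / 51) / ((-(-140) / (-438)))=-38880997 / 17907120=-2.17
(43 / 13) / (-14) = -0.24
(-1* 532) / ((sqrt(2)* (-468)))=133* sqrt(2) / 234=0.80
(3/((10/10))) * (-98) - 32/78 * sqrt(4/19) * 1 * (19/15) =-294 - 32 * sqrt(19)/585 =-294.24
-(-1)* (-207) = -207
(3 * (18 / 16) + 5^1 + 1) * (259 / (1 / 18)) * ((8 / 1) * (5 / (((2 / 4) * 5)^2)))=279720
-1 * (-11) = 11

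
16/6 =8/3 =2.67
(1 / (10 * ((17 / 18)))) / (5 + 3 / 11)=0.02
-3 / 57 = -1 / 19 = -0.05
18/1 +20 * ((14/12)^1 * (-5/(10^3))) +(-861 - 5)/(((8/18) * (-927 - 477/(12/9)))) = 664643/34260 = 19.40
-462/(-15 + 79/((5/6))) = -110/19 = -5.79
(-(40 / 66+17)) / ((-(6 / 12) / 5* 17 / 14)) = 81340 / 561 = 144.99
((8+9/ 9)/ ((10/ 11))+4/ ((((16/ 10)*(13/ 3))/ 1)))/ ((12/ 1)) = 227/ 260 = 0.87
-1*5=-5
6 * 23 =138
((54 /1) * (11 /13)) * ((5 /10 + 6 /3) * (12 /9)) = 1980 /13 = 152.31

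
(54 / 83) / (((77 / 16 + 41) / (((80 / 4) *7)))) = 1.99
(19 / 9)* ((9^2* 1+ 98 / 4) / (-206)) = -4009 / 3708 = -1.08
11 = 11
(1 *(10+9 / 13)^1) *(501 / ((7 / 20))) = 15305.27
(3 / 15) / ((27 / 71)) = 71 / 135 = 0.53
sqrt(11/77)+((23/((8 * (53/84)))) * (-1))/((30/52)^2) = -54418/3975+sqrt(7)/7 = -13.31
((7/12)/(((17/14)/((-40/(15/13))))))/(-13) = 196/153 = 1.28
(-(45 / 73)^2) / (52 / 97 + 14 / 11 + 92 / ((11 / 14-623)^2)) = -163955305386675 / 780541697766746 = -0.21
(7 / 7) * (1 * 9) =9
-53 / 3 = -17.67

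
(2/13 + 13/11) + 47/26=899/286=3.14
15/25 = 3/5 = 0.60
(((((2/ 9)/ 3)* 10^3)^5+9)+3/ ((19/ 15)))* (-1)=-608000003099363912/ 272629233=-2230135031.41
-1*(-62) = 62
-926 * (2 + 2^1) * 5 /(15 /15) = -18520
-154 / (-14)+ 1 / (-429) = 4718 / 429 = 11.00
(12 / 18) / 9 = 2 / 27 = 0.07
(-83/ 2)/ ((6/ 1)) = -83/ 12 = -6.92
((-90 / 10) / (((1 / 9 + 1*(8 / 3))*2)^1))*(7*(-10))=567 / 5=113.40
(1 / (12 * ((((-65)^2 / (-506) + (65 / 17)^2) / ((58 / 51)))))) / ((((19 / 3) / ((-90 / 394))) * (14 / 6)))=-1122561 / 4804346365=-0.00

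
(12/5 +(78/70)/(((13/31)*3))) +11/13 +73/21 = 2077/273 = 7.61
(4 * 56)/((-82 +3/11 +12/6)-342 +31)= -0.57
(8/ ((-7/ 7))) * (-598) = 4784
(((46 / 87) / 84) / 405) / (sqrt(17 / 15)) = 23*sqrt(255) / 25157790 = 0.00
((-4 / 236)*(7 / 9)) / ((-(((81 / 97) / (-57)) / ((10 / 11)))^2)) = 2377654300 / 46838979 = 50.76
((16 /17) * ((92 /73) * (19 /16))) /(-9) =-1748 /11169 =-0.16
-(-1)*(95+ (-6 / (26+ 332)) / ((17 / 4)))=289073 / 3043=95.00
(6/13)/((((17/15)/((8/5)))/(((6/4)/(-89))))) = -216/19669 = -0.01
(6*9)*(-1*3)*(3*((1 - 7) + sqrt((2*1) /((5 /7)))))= 2916 - 486*sqrt(70) /5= 2102.77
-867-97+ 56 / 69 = -963.19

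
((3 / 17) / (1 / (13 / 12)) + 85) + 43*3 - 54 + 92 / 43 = 474655 / 2924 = 162.33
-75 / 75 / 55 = -1 / 55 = -0.02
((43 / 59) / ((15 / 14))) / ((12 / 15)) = 301 / 354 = 0.85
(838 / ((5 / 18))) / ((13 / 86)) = 1297224 / 65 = 19957.29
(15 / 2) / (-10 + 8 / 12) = -45 / 56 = -0.80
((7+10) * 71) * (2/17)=142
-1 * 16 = -16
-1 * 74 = -74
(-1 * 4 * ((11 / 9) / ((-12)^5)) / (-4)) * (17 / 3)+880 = 5912248133 / 6718464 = 880.00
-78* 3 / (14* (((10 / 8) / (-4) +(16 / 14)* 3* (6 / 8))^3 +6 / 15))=-117411840 / 83781241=-1.40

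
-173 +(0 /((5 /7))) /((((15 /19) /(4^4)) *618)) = -173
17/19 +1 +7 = 169/19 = 8.89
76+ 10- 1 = 85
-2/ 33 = -0.06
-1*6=-6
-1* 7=-7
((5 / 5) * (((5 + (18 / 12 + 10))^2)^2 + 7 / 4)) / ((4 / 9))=10673541 / 64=166774.08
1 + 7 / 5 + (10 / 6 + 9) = 13.07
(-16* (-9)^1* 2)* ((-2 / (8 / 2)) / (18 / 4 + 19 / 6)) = -432 / 23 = -18.78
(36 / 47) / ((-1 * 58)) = -18 / 1363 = -0.01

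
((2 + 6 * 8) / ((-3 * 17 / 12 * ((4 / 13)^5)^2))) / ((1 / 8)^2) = -3446462296225 / 34816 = -98990759.89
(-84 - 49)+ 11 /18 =-2383 /18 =-132.39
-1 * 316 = -316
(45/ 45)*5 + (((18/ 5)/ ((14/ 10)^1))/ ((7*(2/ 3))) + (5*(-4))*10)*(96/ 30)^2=-2495763/ 1225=-2037.36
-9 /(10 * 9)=-1 /10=-0.10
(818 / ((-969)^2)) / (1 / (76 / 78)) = 1636 / 1927341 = 0.00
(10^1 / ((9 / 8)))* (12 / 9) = 320 / 27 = 11.85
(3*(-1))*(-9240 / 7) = 3960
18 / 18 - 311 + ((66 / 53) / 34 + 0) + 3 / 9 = -836930 / 2703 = -309.63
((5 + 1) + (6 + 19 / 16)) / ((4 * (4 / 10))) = 1055 / 128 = 8.24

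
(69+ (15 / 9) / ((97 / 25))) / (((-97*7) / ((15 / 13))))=-101020 / 856219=-0.12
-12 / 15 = -4 / 5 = -0.80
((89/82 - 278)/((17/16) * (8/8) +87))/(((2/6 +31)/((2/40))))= -68121/13575715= -0.01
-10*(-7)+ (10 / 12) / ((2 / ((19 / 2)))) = 73.96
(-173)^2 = 29929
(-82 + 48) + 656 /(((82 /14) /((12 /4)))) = 302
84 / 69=28 / 23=1.22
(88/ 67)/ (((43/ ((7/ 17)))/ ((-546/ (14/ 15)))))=-360360/ 48977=-7.36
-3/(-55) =3/55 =0.05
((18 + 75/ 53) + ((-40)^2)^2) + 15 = 2560034.42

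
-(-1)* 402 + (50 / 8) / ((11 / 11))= 1633 / 4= 408.25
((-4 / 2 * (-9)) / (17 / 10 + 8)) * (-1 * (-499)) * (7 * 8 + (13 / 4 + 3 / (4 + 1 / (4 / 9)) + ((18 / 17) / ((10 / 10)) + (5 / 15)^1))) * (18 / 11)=8399687958 / 90695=92614.68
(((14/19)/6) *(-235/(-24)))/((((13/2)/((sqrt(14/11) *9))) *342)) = 1645 *sqrt(154)/3716856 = 0.01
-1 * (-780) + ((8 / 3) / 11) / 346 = 4453024 / 5709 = 780.00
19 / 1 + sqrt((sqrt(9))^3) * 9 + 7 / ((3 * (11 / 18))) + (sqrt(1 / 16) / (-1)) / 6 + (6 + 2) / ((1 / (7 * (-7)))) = -97475 / 264 + 27 * sqrt(3) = -322.46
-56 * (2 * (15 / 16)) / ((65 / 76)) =-1596 / 13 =-122.77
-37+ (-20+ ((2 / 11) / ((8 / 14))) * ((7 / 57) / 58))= -4145675 / 72732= -57.00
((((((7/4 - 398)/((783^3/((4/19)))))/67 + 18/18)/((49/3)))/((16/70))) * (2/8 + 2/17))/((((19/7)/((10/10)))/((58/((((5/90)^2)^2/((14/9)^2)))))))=14971998435667000/28009924659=534524.77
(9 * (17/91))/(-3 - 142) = -153/13195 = -0.01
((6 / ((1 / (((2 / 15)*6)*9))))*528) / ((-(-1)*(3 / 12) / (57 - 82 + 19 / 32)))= -11133936 / 5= -2226787.20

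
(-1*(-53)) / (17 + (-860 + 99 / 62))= -3286 / 52167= -0.06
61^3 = 226981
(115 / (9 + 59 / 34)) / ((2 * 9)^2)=391 / 11826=0.03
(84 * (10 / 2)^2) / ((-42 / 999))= -49950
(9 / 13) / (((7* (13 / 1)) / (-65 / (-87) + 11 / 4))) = 3651 / 137228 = 0.03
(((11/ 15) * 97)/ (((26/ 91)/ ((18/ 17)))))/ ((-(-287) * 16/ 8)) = 0.46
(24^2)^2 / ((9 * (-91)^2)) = 36864 / 8281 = 4.45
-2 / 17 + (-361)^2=2215455 / 17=130320.88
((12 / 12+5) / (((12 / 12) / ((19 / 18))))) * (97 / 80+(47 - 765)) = -1089517 / 240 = -4539.65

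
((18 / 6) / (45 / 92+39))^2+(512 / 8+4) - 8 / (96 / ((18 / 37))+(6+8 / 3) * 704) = 235562329341 / 3463922602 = 68.00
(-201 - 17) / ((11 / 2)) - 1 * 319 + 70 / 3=-11065 / 33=-335.30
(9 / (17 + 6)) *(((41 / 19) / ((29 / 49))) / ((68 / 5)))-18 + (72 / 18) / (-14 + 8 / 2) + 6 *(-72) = -1940240503 / 4308820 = -450.30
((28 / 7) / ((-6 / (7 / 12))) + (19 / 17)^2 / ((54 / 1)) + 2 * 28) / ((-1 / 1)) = -434114 / 7803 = -55.63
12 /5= 2.40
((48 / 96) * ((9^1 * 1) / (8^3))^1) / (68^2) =9 / 4734976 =0.00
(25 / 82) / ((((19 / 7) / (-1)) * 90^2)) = -7 / 504792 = -0.00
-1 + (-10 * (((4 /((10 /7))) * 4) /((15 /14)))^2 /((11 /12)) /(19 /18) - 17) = -29973738 /26125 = -1147.32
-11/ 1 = -11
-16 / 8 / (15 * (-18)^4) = -1 / 787320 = -0.00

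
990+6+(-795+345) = 546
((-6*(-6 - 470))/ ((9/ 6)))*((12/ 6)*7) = 26656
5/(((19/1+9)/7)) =1.25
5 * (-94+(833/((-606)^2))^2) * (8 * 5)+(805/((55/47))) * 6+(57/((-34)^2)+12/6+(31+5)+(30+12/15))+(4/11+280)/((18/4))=-14541.39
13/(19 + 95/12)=156/323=0.48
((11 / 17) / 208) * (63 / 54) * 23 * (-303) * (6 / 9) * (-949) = 13057583 / 816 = 16001.94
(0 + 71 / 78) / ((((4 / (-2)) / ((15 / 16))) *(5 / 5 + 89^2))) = -355 / 6591104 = -0.00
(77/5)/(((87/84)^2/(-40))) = -482944/841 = -574.25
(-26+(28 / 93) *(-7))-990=-94684 / 93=-1018.11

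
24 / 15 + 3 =23 / 5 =4.60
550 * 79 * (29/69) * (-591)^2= 146703841350/23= 6378427884.78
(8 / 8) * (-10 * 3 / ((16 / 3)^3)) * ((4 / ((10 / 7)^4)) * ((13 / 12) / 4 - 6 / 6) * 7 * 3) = 9529569 / 3276800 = 2.91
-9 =-9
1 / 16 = 0.06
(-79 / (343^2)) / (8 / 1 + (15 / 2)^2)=-316 / 30235793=-0.00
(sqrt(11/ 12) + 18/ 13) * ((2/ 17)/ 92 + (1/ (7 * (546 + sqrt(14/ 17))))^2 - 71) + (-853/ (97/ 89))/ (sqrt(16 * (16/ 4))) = -1511881745449556233351/ 7708290222327392152 - 54250470669005869 * sqrt(33)/ 4584629394722874 - 918 * sqrt(238)/ 44947347007087 - 221 * sqrt(7854)/ 89894694014174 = -264.11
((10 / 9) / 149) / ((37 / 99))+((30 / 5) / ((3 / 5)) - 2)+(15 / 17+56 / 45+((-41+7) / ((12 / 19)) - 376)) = -419.69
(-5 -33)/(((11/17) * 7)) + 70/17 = -5592/1309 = -4.27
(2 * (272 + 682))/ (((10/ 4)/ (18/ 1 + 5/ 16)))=139761/ 10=13976.10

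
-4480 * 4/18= -8960/9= -995.56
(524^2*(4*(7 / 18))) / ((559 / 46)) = 176826944 / 5031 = 35147.47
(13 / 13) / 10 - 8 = -79 / 10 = -7.90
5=5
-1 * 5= -5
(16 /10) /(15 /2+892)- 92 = -827524 /8995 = -92.00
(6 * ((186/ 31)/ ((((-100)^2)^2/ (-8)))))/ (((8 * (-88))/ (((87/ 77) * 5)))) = 783/ 33880000000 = 0.00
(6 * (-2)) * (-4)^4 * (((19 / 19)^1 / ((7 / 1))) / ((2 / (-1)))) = 1536 / 7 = 219.43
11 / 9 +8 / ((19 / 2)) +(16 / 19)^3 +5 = 472952 / 61731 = 7.66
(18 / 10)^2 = 3.24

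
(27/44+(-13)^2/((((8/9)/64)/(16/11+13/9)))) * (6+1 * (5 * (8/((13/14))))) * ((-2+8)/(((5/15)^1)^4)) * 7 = 5889590420.54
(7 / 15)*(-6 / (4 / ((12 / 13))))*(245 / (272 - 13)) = -294 / 481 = -0.61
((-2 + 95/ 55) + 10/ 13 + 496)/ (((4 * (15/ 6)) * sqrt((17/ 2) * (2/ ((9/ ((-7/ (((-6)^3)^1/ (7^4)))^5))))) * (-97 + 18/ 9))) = -29812764096 * sqrt(714)/ 111880162542223075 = -0.00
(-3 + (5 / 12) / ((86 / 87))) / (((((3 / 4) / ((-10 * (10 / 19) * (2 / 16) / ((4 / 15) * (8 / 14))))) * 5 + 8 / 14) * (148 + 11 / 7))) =1086575 / 18728736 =0.06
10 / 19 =0.53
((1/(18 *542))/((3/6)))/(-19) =-1/92682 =-0.00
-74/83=-0.89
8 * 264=2112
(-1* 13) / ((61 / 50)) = -650 / 61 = -10.66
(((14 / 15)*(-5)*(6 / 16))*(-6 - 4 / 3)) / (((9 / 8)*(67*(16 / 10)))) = 385 / 3618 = 0.11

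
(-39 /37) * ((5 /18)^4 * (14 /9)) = -0.01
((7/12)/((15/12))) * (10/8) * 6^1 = 7/2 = 3.50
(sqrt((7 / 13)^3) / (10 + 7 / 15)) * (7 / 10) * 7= 1029 * sqrt(91) / 53066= 0.18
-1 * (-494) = 494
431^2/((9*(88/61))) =14307.35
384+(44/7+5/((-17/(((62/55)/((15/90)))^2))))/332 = 2294495603/5975585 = 383.98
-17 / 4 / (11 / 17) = -289 / 44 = -6.57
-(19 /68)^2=-361 /4624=-0.08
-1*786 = -786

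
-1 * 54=-54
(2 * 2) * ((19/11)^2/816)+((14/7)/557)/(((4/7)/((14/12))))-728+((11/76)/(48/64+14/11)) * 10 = -8454258720887/11624769354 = -727.26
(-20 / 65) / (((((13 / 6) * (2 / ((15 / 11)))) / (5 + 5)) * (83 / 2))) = -3600 / 154297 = -0.02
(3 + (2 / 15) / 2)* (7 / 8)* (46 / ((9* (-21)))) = -529 / 810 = -0.65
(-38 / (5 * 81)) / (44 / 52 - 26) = 494 / 132435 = 0.00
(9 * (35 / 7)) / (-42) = -15 / 14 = -1.07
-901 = -901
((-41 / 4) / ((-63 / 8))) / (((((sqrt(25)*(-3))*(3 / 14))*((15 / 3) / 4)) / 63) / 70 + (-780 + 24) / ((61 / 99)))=-3921568 / 3696697593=-0.00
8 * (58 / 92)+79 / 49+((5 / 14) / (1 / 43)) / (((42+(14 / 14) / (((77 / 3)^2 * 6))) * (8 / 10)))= 15969323831 / 2245159812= 7.11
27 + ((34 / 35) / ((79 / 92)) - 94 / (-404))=15842121 / 558530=28.36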